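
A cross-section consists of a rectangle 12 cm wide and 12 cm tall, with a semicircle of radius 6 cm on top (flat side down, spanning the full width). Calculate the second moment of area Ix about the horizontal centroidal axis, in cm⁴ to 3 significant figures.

Ix ≈ 4840 cm⁴

Treat the section as a set of non-overlapping primitives; coordinates are from the bounding-box lower-left.
Rectangular body: 12 × 12, A = 144 cm², y = 6 cm, Ī = 1 728 cm⁴.
Semicircular cap: semicircle r = 6, A = 56.549 cm², y = 14.546 cm, Ī = 142.25 cm⁴.
Centroid: ȳ = ΣA·y / ΣA = 8.4098 cm.
Transfer each piece to the horizontal centroidal axis using Ī + A·d² with d = y − 8.4098:
  rectangular body: d = -2.4098 cm → contributes +2564.3 cm⁴
  semicircular cap: d = 6.1366 cm → contributes +2271.8 cm⁴
Total I = 4 836 cm⁴.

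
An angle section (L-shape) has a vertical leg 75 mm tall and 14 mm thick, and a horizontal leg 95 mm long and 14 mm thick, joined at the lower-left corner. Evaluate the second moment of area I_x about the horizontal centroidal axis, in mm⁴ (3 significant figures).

I_x ≈ 1.02 × 10⁶ mm⁴

Break the section into simple shapes (no overlaps), measuring from the bottom-left corner of the bounding box.
Vertical leg: 14 × 75, A = 1 050 mm², y = 37.5 mm, Ī = 492 188 mm⁴.
Horizontal leg (remainder): 81 × 14, A = 1 134 mm², y = 7 mm, Ī = 18 522 mm⁴.
Centroid: ȳ = ΣA·y / ΣA = 21.663 mm.
Transfer each piece to the horizontal centroidal axis using Ī + A·d² with d = y − 21.663:
  vertical leg: d = 15.837 mm → contributes +755 523 mm⁴
  horizontal leg (remainder): d = -14.663 mm → contributes +262 351 mm⁴
Total I = 1 017 875 mm⁴.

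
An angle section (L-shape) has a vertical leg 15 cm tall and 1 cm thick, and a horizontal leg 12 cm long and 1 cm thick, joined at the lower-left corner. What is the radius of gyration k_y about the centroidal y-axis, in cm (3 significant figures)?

k_y ≈ 3.62 cm

Treat the section as a set of non-overlapping primitives; coordinates are from the bounding-box lower-left.
Vertical leg: 1 × 15, A = 15 cm², x = 0.5 cm, Ī = 1.25 cm⁴.
Horizontal leg (remainder): 11 × 1, A = 11 cm², x = 6.5 cm, Ī = 110.92 cm⁴.
Centroid: x̄ = ΣA·x / ΣA = 3.0385 cm.
Transfer each piece to the centroidal y-axis using Ī + A·d² with d = x − 3.0385:
  vertical leg: d = -2.5385 cm → contributes +97.907 cm⁴
  horizontal leg (remainder): d = 3.4615 cm → contributes +242.72 cm⁴
Total I = 340.63 cm⁴.
Radius of gyration: k = √(I/A) = √(340.63 / 26) = 3.6195 cm.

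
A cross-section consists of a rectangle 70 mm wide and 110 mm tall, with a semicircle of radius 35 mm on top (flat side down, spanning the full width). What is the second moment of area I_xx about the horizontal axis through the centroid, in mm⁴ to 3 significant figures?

Decompose the section into non-overlapping parts with the origin at the bottom-left of its bounding rectangle.
Rectangular body: 70 × 110, A = 7 700 mm², y = 55 mm, Ī = 7 764 167 mm⁴.
Semicircular cap: semicircle r = 35, A = 1924.2 mm², y = 124.85 mm, Ī = 164 704 mm⁴.
Centroid: ȳ = ΣA·y / ΣA = 68.966 mm.
Transfer each piece to the horizontal axis through the centroid using Ī + A·d² with d = y − 68.966:
  rectangular body: d = -13.966 mm → contributes +9 266 130 mm⁴
  semicircular cap: d = 55.888 mm → contributes +6 174 976 mm⁴
Total I = 15 441 106 mm⁴.

I_xx ≈ 1.54 × 10⁷ mm⁴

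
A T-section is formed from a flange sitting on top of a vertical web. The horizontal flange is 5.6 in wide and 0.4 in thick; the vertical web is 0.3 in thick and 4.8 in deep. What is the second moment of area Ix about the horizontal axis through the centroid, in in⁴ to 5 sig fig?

Break the section into simple shapes (no overlaps), measuring from the bottom-left corner of the bounding box.
Flange: 5.6 × 0.4, A = 2.24 in², y = 5 in, Ī = 0.02986667 in⁴.
Web: 0.3 × 4.8, A = 1.44 in², y = 2.4 in, Ī = 2.7648 in⁴.
Centroid: ȳ = ΣA·y / ΣA = 3.982609 in.
Transfer each piece to the horizontal axis through the centroid using Ī + A·d² with d = y − 3.982609:
  flange: d = 1.017391 in → contributes +2.348457 in⁴
  web: d = -1.582609 in → contributes +6.371496 in⁴
Total I = 8.719954 in⁴.

Ix ≈ 8.7200 in⁴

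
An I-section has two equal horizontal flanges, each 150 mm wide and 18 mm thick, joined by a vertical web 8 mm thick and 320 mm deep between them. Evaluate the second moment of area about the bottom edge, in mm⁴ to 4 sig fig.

I_base ≈ 4.284 × 10⁸ mm⁴

Decompose the section into non-overlapping parts with the origin at the bottom-left of its bounding rectangle.
Bottom flange: 150 × 18, A = 2 700 mm², y = 9 mm, Ī = 72 900 mm⁴.
Web: 8 × 320, A = 2 560 mm², y = 178 mm, Ī = 21 845 333 mm⁴.
Top flange: 150 × 18, A = 2 700 mm², y = 347 mm, Ī = 72 900 mm⁴.
Transfer each piece to the base of the section using Ī + A·d² with d = y − 0:
  bottom flange: d = 9 mm → contributes +291 600 mm⁴
  web: d = 178 mm → contributes +102 956 373 mm⁴
  top flange: d = 347 mm → contributes +325 177 200 mm⁴
Total I = 428 425 173 mm⁴.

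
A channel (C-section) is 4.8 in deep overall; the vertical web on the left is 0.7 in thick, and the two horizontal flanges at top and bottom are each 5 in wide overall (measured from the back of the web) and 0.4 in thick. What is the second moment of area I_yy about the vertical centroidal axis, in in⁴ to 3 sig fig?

I_yy ≈ 16.1 in⁴

Split into non-overlapping primitives; take the origin at the lower-left of the bounding box.
Web: 0.7 × 4.8, A = 3.36 in², x = 0.35 in, Ī = 0.1372 in⁴.
Top flange (beyond web): 4.3 × 0.4, A = 1.72 in², x = 2.85 in, Ī = 2.6502 in⁴.
Bottom flange (beyond web): 4.3 × 0.4, A = 1.72 in², x = 2.85 in, Ī = 2.6502 in⁴.
Centroid: x̄ = ΣA·x / ΣA = 1.6147 in.
Transfer each piece to the vertical centroidal axis using Ī + A·d² with d = x − 1.6147:
  web: d = -1.2647 in → contributes +5.5115 in⁴
  top flange (beyond web): d = 1.2353 in → contributes +5.2749 in⁴
  bottom flange (beyond web): d = 1.2353 in → contributes +5.2749 in⁴
Total I = 16.061 in⁴.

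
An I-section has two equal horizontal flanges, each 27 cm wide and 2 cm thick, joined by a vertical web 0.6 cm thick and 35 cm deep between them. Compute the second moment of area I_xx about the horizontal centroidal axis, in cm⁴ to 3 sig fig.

Treat the section as a set of non-overlapping primitives; coordinates are from the bounding-box lower-left.
Bottom flange: 27 × 2, A = 54 cm², y = 1 cm, Ī = 18 cm⁴.
Web: 0.6 × 35, A = 21 cm², y = 19.5 cm, Ī = 2143.8 cm⁴.
Top flange: 27 × 2, A = 54 cm², y = 38 cm, Ī = 18 cm⁴.
By symmetry the centroid is at mid-height, ȳ = 19.5 cm.
Transfer each piece to the horizontal centroidal axis using Ī + A·d² with d = y − 19.5:
  bottom flange: d = -18.5 cm → contributes +18 500 cm⁴
  web: d = 0 cm → contributes +2143.8 cm⁴
  top flange: d = 18.5 cm → contributes +18 500 cm⁴
Total I = 39 143 cm⁴.

I_xx ≈ 3.91 × 10⁴ cm⁴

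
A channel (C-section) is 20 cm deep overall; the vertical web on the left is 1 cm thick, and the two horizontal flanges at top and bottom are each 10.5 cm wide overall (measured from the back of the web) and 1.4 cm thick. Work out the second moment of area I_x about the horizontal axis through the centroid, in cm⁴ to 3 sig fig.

Split into non-overlapping primitives; take the origin at the lower-left of the bounding box.
Web: 1 × 20, A = 20 cm², y = 10 cm, Ī = 666.67 cm⁴.
Top flange (beyond web): 9.5 × 1.4, A = 13.3 cm², y = 19.3 cm, Ī = 2.1723 cm⁴.
Bottom flange (beyond web): 9.5 × 1.4, A = 13.3 cm², y = 0.7 cm, Ī = 2.1723 cm⁴.
By symmetry the centroid is at mid-height, ȳ = 10 cm.
Transfer each piece to the horizontal axis through the centroid using Ī + A·d² with d = y − 10:
  web: d = 0 cm → contributes +666.67 cm⁴
  top flange (beyond web): d = 9.3 cm → contributes +1152.5 cm⁴
  bottom flange (beyond web): d = -9.3 cm → contributes +1152.5 cm⁴
Total I = 2971.6 cm⁴.

I_x ≈ 2970 cm⁴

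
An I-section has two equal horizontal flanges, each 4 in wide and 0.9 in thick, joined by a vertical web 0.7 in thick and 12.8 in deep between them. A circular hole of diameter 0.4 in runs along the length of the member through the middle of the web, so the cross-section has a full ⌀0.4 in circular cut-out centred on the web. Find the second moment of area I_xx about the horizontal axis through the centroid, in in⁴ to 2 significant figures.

Treat the section as a set of non-overlapping primitives; coordinates are from the bounding-box lower-left.
Bottom flange: 4 × 0.9, A = 3.6 in², y = 0.45 in, Ī = 0.243 in⁴.
Web: 0.7 × 12.8, A = 8.96 in², y = 7.3 in, Ī = 122.3 in⁴.
Top flange: 4 × 0.9, A = 3.6 in², y = 14.15 in, Ī = 0.243 in⁴.
Hole (subtracted): ⌀0.4, A = 0.1257 in², y = 7.3 in, Ī = 0.001257 in⁴.
By symmetry the centroid is at mid-height, ȳ = 7.3 in.
Transfer each piece to the horizontal axis through the centroid using Ī + A·d² with d = y − 7.3:
  bottom flange: d = -6.85 in → contributes +169.2 in⁴
  web: d = 0 in → contributes +122.3 in⁴
  top flange: d = 6.85 in → contributes +169.2 in⁴
  hole: d = 0 in → contributes −0.001257 in⁴
Total I = 460.7 in⁴.

I_xx ≈ 460 in⁴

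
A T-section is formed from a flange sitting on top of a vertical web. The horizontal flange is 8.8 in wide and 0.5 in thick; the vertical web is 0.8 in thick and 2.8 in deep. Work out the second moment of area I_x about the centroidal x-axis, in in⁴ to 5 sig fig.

Decompose the section into non-overlapping parts with the origin at the bottom-left of its bounding rectangle.
Flange: 8.8 × 0.5, A = 4.4 in², y = 3.05 in, Ī = 0.09166667 in⁴.
Web: 0.8 × 2.8, A = 2.24 in², y = 1.4 in, Ī = 1.463467 in⁴.
Centroid: ȳ = ΣA·y / ΣA = 2.493373 in.
Transfer each piece to the centroidal x-axis using Ī + A·d² with d = y − 2.493373:
  flange: d = 0.5566265 in → contributes +1.454932 in⁴
  web: d = -1.093373 in → contributes +4.14131 in⁴
Total I = 5.596242 in⁴.

I_x ≈ 5.5962 in⁴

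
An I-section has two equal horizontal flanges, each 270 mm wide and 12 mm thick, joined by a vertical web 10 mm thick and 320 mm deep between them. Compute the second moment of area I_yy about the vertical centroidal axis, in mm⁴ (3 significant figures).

Decompose the section into non-overlapping parts with the origin at the bottom-left of its bounding rectangle.
Bottom flange: 270 × 12, A = 3 240 mm², x = 135 mm, Ī = 19 683 000 mm⁴.
Web: 10 × 320, A = 3 200 mm², x = 135 mm, Ī = 26 667 mm⁴.
Top flange: 270 × 12, A = 3 240 mm², x = 135 mm, Ī = 19 683 000 mm⁴.
By symmetry the centroid is at mid-width, x̄ = 135 mm.
All pieces are centred on the vertical centroidal axis, so I = ΣĪ = 39 392 667 mm⁴.

I_yy ≈ 3.94 × 10⁷ mm⁴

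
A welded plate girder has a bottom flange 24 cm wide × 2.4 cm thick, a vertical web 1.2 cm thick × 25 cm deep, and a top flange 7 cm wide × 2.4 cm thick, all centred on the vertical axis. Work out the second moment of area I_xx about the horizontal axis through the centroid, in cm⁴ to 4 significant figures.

I_xx ≈ 1.257 × 10⁴ cm⁴

Treat the section as a set of non-overlapping primitives; coordinates are from the bounding-box lower-left.
Bottom plate: 24 × 2.4, A = 57.6 cm², y = 1.2 cm, Ī = 27.648 cm⁴.
Web plate: 1.2 × 25, A = 30 cm², y = 14.9 cm, Ī = 1562.5 cm⁴.
Top plate: 7 × 2.4, A = 16.8 cm², y = 28.6 cm, Ī = 8.064 cm⁴.
Centroid: ȳ = ΣA·y / ΣA = 9.54598 cm.
Transfer each piece to the horizontal axis through the centroid using Ī + A·d² with d = y − 9.54598:
  bottom plate: d = -8.34598 cm → contributes +4039.8 cm⁴
  web plate: d = 5.35402 cm → contributes +2422.47 cm⁴
  top plate: d = 19.054 cm → contributes +6107.4 cm⁴
Total I = 12569.7 cm⁴.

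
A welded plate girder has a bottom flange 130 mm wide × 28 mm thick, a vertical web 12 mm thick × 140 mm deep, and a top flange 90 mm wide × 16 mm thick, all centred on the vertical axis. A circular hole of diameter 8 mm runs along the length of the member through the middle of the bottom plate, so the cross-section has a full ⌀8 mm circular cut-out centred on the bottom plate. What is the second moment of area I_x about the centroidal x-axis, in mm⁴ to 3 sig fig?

Decompose the section into non-overlapping parts with the origin at the bottom-left of its bounding rectangle.
Bottom plate: 130 × 28, A = 3 640 mm², y = 14 mm, Ī = 237 813 mm⁴.
Web plate: 12 × 140, A = 1 680 mm², y = 98 mm, Ī = 2 744 000 mm⁴.
Top plate: 90 × 16, A = 1 440 mm², y = 176 mm, Ī = 30 720 mm⁴.
Hole (subtracted): ⌀8, A = 50.265 mm², y = 14 mm, Ī = 201.06 mm⁴.
Centroid: ȳ = ΣA·y / ΣA = 69.8 mm.
Transfer each piece to the centroidal x-axis using Ī + A·d² with d = y − 69.8:
  bottom plate: d = -55.8 mm → contributes +11 571 270 mm⁴
  web plate: d = 28.2 mm → contributes +4 080 048 mm⁴
  top plate: d = 106.2 mm → contributes +16 271 819 mm⁴
  hole: d = -55.8 mm → contributes −156 707 mm⁴
Total I = 31 766 430 mm⁴.

I_x ≈ 3.18 × 10⁷ mm⁴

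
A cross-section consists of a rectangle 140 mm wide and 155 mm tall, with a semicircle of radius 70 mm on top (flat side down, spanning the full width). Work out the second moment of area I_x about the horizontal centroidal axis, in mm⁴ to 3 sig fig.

Split into non-overlapping primitives; take the origin at the lower-left of the bounding box.
Rectangular body: 140 × 155, A = 21 700 mm², y = 77.5 mm, Ī = 43 445 208 mm⁴.
Semicircular cap: semicircle r = 70, A = 7696.9 mm², y = 184.71 mm, Ī = 2 635 265 mm⁴.
Centroid: ȳ = ΣA·y / ΣA = 105.57 mm.
Transfer each piece to the horizontal centroidal axis using Ī + A·d² with d = y − 105.57:
  rectangular body: d = -28.07 mm → contributes +60 543 408 mm⁴
  semicircular cap: d = 79.139 mm → contributes +50 840 495 mm⁴
Total I = 111 383 903 mm⁴.

I_x ≈ 1.11 × 10⁸ mm⁴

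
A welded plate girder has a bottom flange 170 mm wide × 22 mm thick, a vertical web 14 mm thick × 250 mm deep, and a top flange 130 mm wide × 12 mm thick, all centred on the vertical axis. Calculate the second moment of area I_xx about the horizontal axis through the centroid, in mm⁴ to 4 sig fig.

I_xx ≈ 1.038 × 10⁸ mm⁴

Treat the section as a set of non-overlapping primitives; coordinates are from the bounding-box lower-left.
Bottom plate: 170 × 22, A = 3 740 mm², y = 11 mm, Ī = 150 847 mm⁴.
Web plate: 14 × 250, A = 3 500 mm², y = 147 mm, Ī = 18 229 167 mm⁴.
Top plate: 130 × 12, A = 1 560 mm², y = 278 mm, Ī = 18 720 mm⁴.
Centroid: ȳ = ΣA·y / ΣA = 112.423 mm.
Transfer each piece to the horizontal axis through the centroid using Ī + A·d² with d = y − 112.423:
  bottom plate: d = -101.423 mm → contributes +38 622 617 mm⁴
  web plate: d = 34.5773 mm → contributes +22 413 724 mm⁴
  top plate: d = 165.577 mm → contributes +42 787 420 mm⁴
Total I = 103 823 761 mm⁴.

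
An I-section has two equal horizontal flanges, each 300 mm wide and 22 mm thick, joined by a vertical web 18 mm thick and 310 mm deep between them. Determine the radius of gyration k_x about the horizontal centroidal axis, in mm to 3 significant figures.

Decompose the section into non-overlapping parts with the origin at the bottom-left of its bounding rectangle.
Bottom flange: 300 × 22, A = 6 600 mm², y = 11 mm, Ī = 266 200 mm⁴.
Web: 18 × 310, A = 5 580 mm², y = 177 mm, Ī = 44 686 500 mm⁴.
Top flange: 300 × 22, A = 6 600 mm², y = 343 mm, Ī = 266 200 mm⁴.
By symmetry the centroid is at mid-height, ȳ = 177 mm.
Transfer each piece to the horizontal centroidal axis using Ī + A·d² with d = y − 177:
  bottom flange: d = -166 mm → contributes +182 135 800 mm⁴
  web: d = 0 mm → contributes +44 686 500 mm⁴
  top flange: d = 166 mm → contributes +182 135 800 mm⁴
Total I = 408 958 100 mm⁴.
Radius of gyration: k = √(I/A) = √(408 958 100 / 18 780) = 147.57 mm.

k_x ≈ 148 mm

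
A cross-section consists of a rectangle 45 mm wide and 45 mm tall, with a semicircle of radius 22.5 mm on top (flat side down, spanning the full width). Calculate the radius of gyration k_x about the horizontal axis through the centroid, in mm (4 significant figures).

Split into non-overlapping primitives; take the origin at the lower-left of the bounding box.
Rectangular body: 45 × 45, A = 2 025 mm², y = 22.5 mm, Ī = 341 719 mm⁴.
Semicircular cap: semicircle r = 22.5, A = 795.216 mm², y = 54.5493 mm, Ī = 28129.5 mm⁴.
Centroid: ȳ = ΣA·y / ΣA = 31.5369 mm.
Transfer each piece to the horizontal axis through the centroid using Ī + A·d² with d = y − 31.5369:
  rectangular body: d = -9.03693 mm → contributes +507 093 mm⁴
  semicircular cap: d = 23.0124 mm → contributes +449 251 mm⁴
Total I = 956 344 mm⁴.
Radius of gyration: k = √(I/A) = √(956 344 / 2820.22) = 18.4148 mm.

k_x ≈ 18.41 mm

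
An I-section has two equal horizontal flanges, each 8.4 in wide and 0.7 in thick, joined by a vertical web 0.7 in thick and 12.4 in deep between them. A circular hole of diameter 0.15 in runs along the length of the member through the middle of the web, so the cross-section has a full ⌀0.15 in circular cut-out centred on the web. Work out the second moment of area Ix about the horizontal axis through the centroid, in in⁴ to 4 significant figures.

Treat the section as a set of non-overlapping primitives; coordinates are from the bounding-box lower-left.
Bottom flange: 8.4 × 0.7, A = 5.88 in², y = 0.35 in, Ī = 0.2401 in⁴.
Web: 0.7 × 12.4, A = 8.68 in², y = 6.9 in, Ī = 111.22 in⁴.
Top flange: 8.4 × 0.7, A = 5.88 in², y = 13.45 in, Ī = 0.2401 in⁴.
Hole (subtracted): ⌀0.15, A = 0.0176715 in², y = 6.9 in, Ī = 0.0000248505 in⁴.
By symmetry the centroid is at mid-height, ȳ = 6.9 in.
Transfer each piece to the horizontal axis through the centroid using Ī + A·d² with d = y − 6.9:
  bottom flange: d = -6.55 in → contributes +252.507 in⁴
  web: d = 0 in → contributes +111.22 in⁴
  top flange: d = 6.55 in → contributes +252.507 in⁴
  hole: d = 0 in → contributes −0.0000248505 in⁴
Total I = 616.233 in⁴.

Ix ≈ 616.2 in⁴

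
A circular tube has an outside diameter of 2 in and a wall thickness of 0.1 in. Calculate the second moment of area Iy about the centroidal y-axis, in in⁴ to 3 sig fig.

Iy ≈ 0.270 in⁴

Break the section into simple shapes (no overlaps), measuring from the bottom-left corner of the bounding box.
Outer circle: ⌀2, A = 3.1416 in², x = 1 in, Ī = 0.7854 in⁴.
Bore (subtracted): ⌀1.8, A = 2.5447 in², x = 1 in, Ī = 0.5153 in⁴.
By symmetry the centroid is at mid-width, x̄ = 1 in.
All pieces are centred on the centroidal y-axis, so I = ΣĪ (holes subtracted) = 0.2701 in⁴.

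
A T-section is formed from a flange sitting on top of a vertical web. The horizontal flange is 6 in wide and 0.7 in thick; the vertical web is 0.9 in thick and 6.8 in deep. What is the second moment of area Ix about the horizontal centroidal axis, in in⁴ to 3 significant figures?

Ix ≈ 58.8 in⁴

Decompose the section into non-overlapping parts with the origin at the bottom-left of its bounding rectangle.
Flange: 6 × 0.7, A = 4.2 in², y = 7.15 in, Ī = 0.1715 in⁴.
Web: 0.9 × 6.8, A = 6.12 in², y = 3.4 in, Ī = 23.582 in⁴.
Centroid: ȳ = ΣA·y / ΣA = 4.9262 in.
Transfer each piece to the horizontal centroidal axis using Ī + A·d² with d = y − 4.9262:
  flange: d = 2.2238 in → contributes +20.942 in⁴
  web: d = -1.5262 in → contributes +37.837 in⁴
Total I = 58.779 in⁴.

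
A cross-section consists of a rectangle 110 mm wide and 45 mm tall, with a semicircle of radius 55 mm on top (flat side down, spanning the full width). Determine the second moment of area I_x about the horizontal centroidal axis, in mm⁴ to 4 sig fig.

I_x ≈ 6.935 × 10⁶ mm⁴

Decompose the section into non-overlapping parts with the origin at the bottom-left of its bounding rectangle.
Rectangular body: 110 × 45, A = 4 950 mm², y = 22.5 mm, Ī = 835 313 mm⁴.
Semicircular cap: semicircle r = 55, A = 4751.66 mm², y = 68.3427 mm, Ī = 1 004 345 mm⁴.
Centroid: ȳ = ΣA·y / ΣA = 44.9528 mm.
Transfer each piece to the horizontal centroidal axis using Ī + A·d² with d = y − 44.9528:
  rectangular body: d = -22.4528 mm → contributes +3 330 738 mm⁴
  semicircular cap: d = 23.39 mm → contributes +3 603 933 mm⁴
Total I = 6 934 670 mm⁴.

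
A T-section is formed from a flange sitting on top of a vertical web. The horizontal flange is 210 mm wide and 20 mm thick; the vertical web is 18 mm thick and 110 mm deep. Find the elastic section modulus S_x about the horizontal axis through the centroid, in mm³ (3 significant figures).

Decompose the section into non-overlapping parts with the origin at the bottom-left of its bounding rectangle.
Flange: 210 × 20, A = 4 200 mm², y = 120 mm, Ī = 140 000 mm⁴.
Web: 18 × 110, A = 1 980 mm², y = 55 mm, Ī = 1 996 500 mm⁴.
Centroid: ȳ = ΣA·y / ΣA = 99.175 mm.
Transfer each piece to the horizontal axis through the centroid using Ī + A·d² with d = y − 99.175:
  flange: d = 20.825 mm → contributes +1 961 501 mm⁴
  web: d = -44.175 mm → contributes +5 860 290 mm⁴
Total I = 7 821 791 mm⁴.
Extreme fibre distance c = 99.175 mm; S = I/c = 78 869 mm³.

S_x ≈ 7.89 × 10⁴ mm³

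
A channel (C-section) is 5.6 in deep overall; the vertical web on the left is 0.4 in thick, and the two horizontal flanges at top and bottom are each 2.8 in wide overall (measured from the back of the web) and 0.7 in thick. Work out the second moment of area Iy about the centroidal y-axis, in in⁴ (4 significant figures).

Treat the section as a set of non-overlapping primitives; coordinates are from the bounding-box lower-left.
Web: 0.4 × 5.6, A = 2.24 in², x = 0.2 in, Ī = 0.0298667 in⁴.
Top flange (beyond web): 2.4 × 0.7, A = 1.68 in², x = 1.6 in, Ī = 0.8064 in⁴.
Bottom flange (beyond web): 2.4 × 0.7, A = 1.68 in², x = 1.6 in, Ī = 0.8064 in⁴.
Centroid: x̄ = ΣA·x / ΣA = 1.04 in.
Transfer each piece to the centroidal y-axis using Ī + A·d² with d = x − 1.04:
  web: d = -0.84 in → contributes +1.61041 in⁴
  top flange (beyond web): d = 0.56 in → contributes +1.33325 in⁴
  bottom flange (beyond web): d = 0.56 in → contributes +1.33325 in⁴
Total I = 4.27691 in⁴.

Iy ≈ 4.277 in⁴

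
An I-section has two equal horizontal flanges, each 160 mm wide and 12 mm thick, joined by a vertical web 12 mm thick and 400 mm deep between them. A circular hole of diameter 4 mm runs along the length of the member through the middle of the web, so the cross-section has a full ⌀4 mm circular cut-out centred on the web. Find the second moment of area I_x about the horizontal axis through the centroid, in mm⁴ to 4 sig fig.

Split into non-overlapping primitives; take the origin at the lower-left of the bounding box.
Bottom flange: 160 × 12, A = 1 920 mm², y = 6 mm, Ī = 23 040 mm⁴.
Web: 12 × 400, A = 4 800 mm², y = 212 mm, Ī = 64 000 000 mm⁴.
Top flange: 160 × 12, A = 1 920 mm², y = 418 mm, Ī = 23 040 mm⁴.
Hole (subtracted): ⌀4, A = 12.5664 mm², y = 212 mm, Ī = 12.5664 mm⁴.
By symmetry the centroid is at mid-height, ȳ = 212 mm.
Transfer each piece to the horizontal axis through the centroid using Ī + A·d² with d = y − 212:
  bottom flange: d = -206 mm → contributes +81 500 160 mm⁴
  web: d = 0 mm → contributes +64 000 000 mm⁴
  top flange: d = 206 mm → contributes +81 500 160 mm⁴
  hole: d = 0 mm → contributes −12.5664 mm⁴
Total I = 227 000 307 mm⁴.

I_x ≈ 2.270 × 10⁸ mm⁴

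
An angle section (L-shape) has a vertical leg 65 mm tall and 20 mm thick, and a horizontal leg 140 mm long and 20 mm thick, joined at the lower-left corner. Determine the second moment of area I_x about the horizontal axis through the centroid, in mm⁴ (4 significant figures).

I_x ≈ 9.646 × 10⁵ mm⁴

Break the section into simple shapes (no overlaps), measuring from the bottom-left corner of the bounding box.
Vertical leg: 20 × 65, A = 1 300 mm², y = 32.5 mm, Ī = 457 708 mm⁴.
Horizontal leg (remainder): 120 × 20, A = 2 400 mm², y = 10 mm, Ī = 80 000 mm⁴.
Centroid: ȳ = ΣA·y / ΣA = 17.9054 mm.
Transfer each piece to the horizontal axis through the centroid using Ī + A·d² with d = y − 17.9054:
  vertical leg: d = 14.5946 mm → contributes +734 611 mm⁴
  horizontal leg (remainder): d = -7.90541 mm → contributes +229 989 mm⁴
Total I = 964 600 mm⁴.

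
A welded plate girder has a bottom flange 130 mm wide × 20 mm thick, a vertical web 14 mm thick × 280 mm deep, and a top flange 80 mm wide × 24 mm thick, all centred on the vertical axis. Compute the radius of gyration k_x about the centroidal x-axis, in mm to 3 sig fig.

k_x ≈ 123 mm

Break the section into simple shapes (no overlaps), measuring from the bottom-left corner of the bounding box.
Bottom plate: 130 × 20, A = 2 600 mm², y = 10 mm, Ī = 86 667 mm⁴.
Web plate: 14 × 280, A = 3 920 mm², y = 160 mm, Ī = 25 610 667 mm⁴.
Top plate: 80 × 24, A = 1 920 mm², y = 312 mm, Ī = 92 160 mm⁴.
Centroid: ȳ = ΣA·y / ΣA = 148.37 mm.
Transfer each piece to the centroidal x-axis using Ī + A·d² with d = y − 148.37:
  bottom plate: d = -138.37 mm → contributes +49 866 696 mm⁴
  web plate: d = 11.63 mm → contributes +26 140 904 mm⁴
  top plate: d = 163.63 mm → contributes +51 499 940 mm⁴
Total I = 127 507 540 mm⁴.
Radius of gyration: k = √(I/A) = √(127 507 540 / 8 440) = 122.91 mm.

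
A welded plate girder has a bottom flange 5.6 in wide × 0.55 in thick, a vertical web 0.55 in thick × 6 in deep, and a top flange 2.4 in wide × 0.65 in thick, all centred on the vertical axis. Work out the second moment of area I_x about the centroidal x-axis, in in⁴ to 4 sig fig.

Decompose the section into non-overlapping parts with the origin at the bottom-left of its bounding rectangle.
Bottom plate: 5.6 × 0.55, A = 3.08 in², y = 0.275 in, Ī = 0.0776417 in⁴.
Web plate: 0.55 × 6, A = 3.3 in², y = 3.55 in, Ī = 9.9 in⁴.
Top plate: 2.4 × 0.65, A = 1.56 in², y = 6.875 in, Ī = 0.054925 in⁴.
Centroid: ȳ = ΣA·y / ΣA = 2.93287 in.
Transfer each piece to the centroidal x-axis using Ī + A·d² with d = y − 2.93287:
  bottom plate: d = -2.65787 in → contributes +21.8356 in⁴
  web plate: d = 0.617128 in → contributes +11.1568 in⁴
  top plate: d = 3.94213 in → contributes +24.2979 in⁴
Total I = 57.2903 in⁴.

I_x ≈ 57.29 in⁴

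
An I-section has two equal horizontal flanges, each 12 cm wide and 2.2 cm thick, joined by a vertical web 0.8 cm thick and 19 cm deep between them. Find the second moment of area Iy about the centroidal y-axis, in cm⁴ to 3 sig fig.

Split into non-overlapping primitives; take the origin at the lower-left of the bounding box.
Bottom flange: 12 × 2.2, A = 26.4 cm², x = 6 cm, Ī = 316.8 cm⁴.
Web: 0.8 × 19, A = 15.2 cm², x = 6 cm, Ī = 0.81067 cm⁴.
Top flange: 12 × 2.2, A = 26.4 cm², x = 6 cm, Ī = 316.8 cm⁴.
By symmetry the centroid is at mid-width, x̄ = 6 cm.
All pieces are centred on the centroidal y-axis, so I = ΣĪ = 634.41 cm⁴.

Iy ≈ 634 cm⁴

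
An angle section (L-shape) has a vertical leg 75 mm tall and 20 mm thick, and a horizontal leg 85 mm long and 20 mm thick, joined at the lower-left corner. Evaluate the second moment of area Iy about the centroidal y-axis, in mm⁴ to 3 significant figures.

Split into non-overlapping primitives; take the origin at the lower-left of the bounding box.
Vertical leg: 20 × 75, A = 1 500 mm², x = 10 mm, Ī = 50 000 mm⁴.
Horizontal leg (remainder): 65 × 20, A = 1 300 mm², x = 52.5 mm, Ī = 457 708 mm⁴.
Centroid: x̄ = ΣA·x / ΣA = 29.732 mm.
Transfer each piece to the centroidal y-axis using Ī + A·d² with d = x − 29.732:
  vertical leg: d = -19.732 mm → contributes +634 036 mm⁴
  horizontal leg (remainder): d = 22.768 mm → contributes +1 131 596 mm⁴
Total I = 1 765 632 mm⁴.

Iy ≈ 1.77 × 10⁶ mm⁴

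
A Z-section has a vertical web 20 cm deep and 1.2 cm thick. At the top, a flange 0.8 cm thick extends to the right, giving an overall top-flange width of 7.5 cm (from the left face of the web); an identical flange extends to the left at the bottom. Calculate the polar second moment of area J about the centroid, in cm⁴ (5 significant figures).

J ≈ 1907.5 cm⁴

Treat the section as a set of non-overlapping primitives; coordinates are from the bounding-box lower-left.
Web: 1.2 × 20, A = 24 cm², y = 10 cm, Ī = 800 cm⁴.
Top flange (beyond web): 6.3 × 0.8, A = 5.04 cm², y = 19.6 cm, Ī = 0.2688 cm⁴.
Bottom flange (beyond web): 6.3 × 0.8, A = 5.04 cm², y = 0.4 cm, Ī = 0.2688 cm⁴.
Centroid: ȳ = ΣA·y / ΣA = 10 cm.
Transfer each piece to the centroidal x-axis using Ī + A·d² with d = y − 10:
  web: d = 0 cm → contributes +800 cm⁴
  top flange (beyond web): d = 9.6 cm → contributes +464.7552 cm⁴
  bottom flange (beyond web): d = -9.6 cm → contributes +464.7552 cm⁴
Total I = 1729.51 cm⁴.
For the y-axis: x̄ = 6.9 cm.
Repeating about the centroidal y-axis gives I_y = 177.9696 cm⁴.
Polar second moment: J = I_x + I_y = 1907.48 cm⁴.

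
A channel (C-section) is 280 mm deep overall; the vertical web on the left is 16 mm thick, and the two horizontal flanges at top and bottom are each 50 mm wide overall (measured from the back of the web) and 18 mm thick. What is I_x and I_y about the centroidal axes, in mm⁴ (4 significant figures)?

I_x ≈ 5.031 × 10⁷ mm⁴, I_y ≈ 8.143 × 10⁵ mm⁴

Break the section into simple shapes (no overlaps), measuring from the bottom-left corner of the bounding box.
Web: 16 × 280, A = 4 480 mm², y = 140 mm, Ī = 29 269 333 mm⁴.
Top flange (beyond web): 34 × 18, A = 612 mm², y = 271 mm, Ī = 16 524 mm⁴.
Bottom flange (beyond web): 34 × 18, A = 612 mm², y = 9 mm, Ī = 16 524 mm⁴.
By symmetry the centroid is at mid-height, ȳ = 140 mm.
Transfer each piece to the centroidal x-axis using Ī + A·d² with d = y − 140:
  web: d = 0 mm → contributes +29 269 333 mm⁴
  top flange (beyond web): d = 131 mm → contributes +10 519 056 mm⁴
  bottom flange (beyond web): d = -131 mm → contributes +10 519 056 mm⁴
Total I = 50 307 445 mm⁴.
For the y-axis: x̄ = 13.3647 mm.
Repeating about the centroidal y-axis gives I_y = 814 327 mm⁴.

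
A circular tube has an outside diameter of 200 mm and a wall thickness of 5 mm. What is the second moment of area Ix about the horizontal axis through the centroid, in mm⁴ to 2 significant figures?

Ix ≈ 1.5 × 10⁷ mm⁴

Treat the section as a set of non-overlapping primitives; coordinates are from the bounding-box lower-left.
Outer circle: ⌀200, A = 31 416 mm², y = 100 mm, Ī = 78 539 816 mm⁴.
Bore (subtracted): ⌀190, A = 28 353 mm², y = 100 mm, Ī = 63 971 171 mm⁴.
By symmetry the centroid is at mid-height, ȳ = 100 mm.
All pieces are centred on the horizontal axis through the centroid, so I = ΣĪ (holes subtracted) = 14 568 645 mm⁴.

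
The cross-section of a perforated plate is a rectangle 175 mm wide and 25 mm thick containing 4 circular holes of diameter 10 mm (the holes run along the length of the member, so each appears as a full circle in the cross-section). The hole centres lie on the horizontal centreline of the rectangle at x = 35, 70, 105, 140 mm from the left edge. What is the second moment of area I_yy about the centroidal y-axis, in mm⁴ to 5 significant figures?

I_yy ≈ 1.0682 × 10⁷ mm⁴

Break the section into simple shapes (no overlaps), measuring from the bottom-left corner of the bounding box.
Plate: 175 × 25, A = 4 375 mm², x = 87.5 mm, Ī = 11 165 365 mm⁴.
Hole 1 (subtracted): ⌀10, A = 78.53982 mm², x = 35 mm, Ī = 490.8739 mm⁴.
Hole 2 (subtracted): ⌀10, A = 78.53982 mm², x = 70 mm, Ī = 490.8739 mm⁴.
Hole 3 (subtracted): ⌀10, A = 78.53982 mm², x = 105 mm, Ī = 490.8739 mm⁴.
Hole 4 (subtracted): ⌀10, A = 78.53982 mm², x = 140 mm, Ī = 490.8739 mm⁴.
By symmetry the centroid is at mid-width, x̄ = 87.5 mm.
Transfer each piece to the centroidal y-axis using Ī + A·d² with d = x − 87.5:
  plate: d = 0 mm → contributes +11 165 365 mm⁴
  hole 1: d = -52.5 mm → contributes −216966.2 mm⁴
  hole 2: d = -17.5 mm → contributes −24543.69 mm⁴
  hole 3: d = 17.5 mm → contributes −24543.69 mm⁴
  hole 4: d = 52.5 mm → contributes −216966.2 mm⁴
Total I = 10 682 345 mm⁴.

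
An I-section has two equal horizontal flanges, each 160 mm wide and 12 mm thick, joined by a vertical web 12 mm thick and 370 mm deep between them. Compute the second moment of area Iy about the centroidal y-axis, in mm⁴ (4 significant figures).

Iy ≈ 8.245 × 10⁶ mm⁴

Split into non-overlapping primitives; take the origin at the lower-left of the bounding box.
Bottom flange: 160 × 12, A = 1 920 mm², x = 80 mm, Ī = 4 096 000 mm⁴.
Web: 12 × 370, A = 4 440 mm², x = 80 mm, Ī = 53 280 mm⁴.
Top flange: 160 × 12, A = 1 920 mm², x = 80 mm, Ī = 4 096 000 mm⁴.
By symmetry the centroid is at mid-width, x̄ = 80 mm.
All pieces are centred on the centroidal y-axis, so I = ΣĪ = 8 245 280 mm⁴.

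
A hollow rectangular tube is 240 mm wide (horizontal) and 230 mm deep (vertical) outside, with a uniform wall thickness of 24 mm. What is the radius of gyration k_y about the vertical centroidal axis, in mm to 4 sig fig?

Break the section into simple shapes (no overlaps), measuring from the bottom-left corner of the bounding box.
Outer rectangle: 240 × 230, A = 55 200 mm², x = 120 mm, Ī = 264 960 000 mm⁴.
Inner void (subtracted): 192 × 182, A = 34 944 mm², x = 120 mm, Ī = 107 347 968 mm⁴.
By symmetry the centroid is at mid-width, x̄ = 120 mm.
All pieces are centred on the vertical centroidal axis, so I = ΣĪ (holes subtracted) = 157 612 032 mm⁴.
Radius of gyration: k = √(I/A) = √(157 612 032 / 20 256) = 88.21 mm.

k_y ≈ 88.21 mm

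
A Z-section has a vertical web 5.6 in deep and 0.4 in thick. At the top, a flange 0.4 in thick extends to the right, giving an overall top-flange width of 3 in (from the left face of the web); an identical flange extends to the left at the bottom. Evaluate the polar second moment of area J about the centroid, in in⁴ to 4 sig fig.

J ≈ 25.82 in⁴

Treat the section as a set of non-overlapping primitives; coordinates are from the bounding-box lower-left.
Web: 0.4 × 5.6, A = 2.24 in², y = 2.8 in, Ī = 5.85387 in⁴.
Top flange (beyond web): 2.6 × 0.4, A = 1.04 in², y = 5.4 in, Ī = 0.0138667 in⁴.
Bottom flange (beyond web): 2.6 × 0.4, A = 1.04 in², y = 0.2 in, Ī = 0.0138667 in⁴.
Centroid: ȳ = ΣA·y / ΣA = 2.8 in.
Transfer each piece to the centroidal x-axis using Ī + A·d² with d = y − 2.8:
  web: d = 0 in → contributes +5.85387 in⁴
  top flange (beyond web): d = 2.6 in → contributes +7.04427 in⁴
  bottom flange (beyond web): d = -2.6 in → contributes +7.04427 in⁴
Total I = 19.9424 in⁴.
For the y-axis: x̄ = 2.8 in.
Repeating about the centroidal y-axis gives I_y = 5.8816 in⁴.
Polar second moment: J = I_x + I_y = 25.824 in⁴.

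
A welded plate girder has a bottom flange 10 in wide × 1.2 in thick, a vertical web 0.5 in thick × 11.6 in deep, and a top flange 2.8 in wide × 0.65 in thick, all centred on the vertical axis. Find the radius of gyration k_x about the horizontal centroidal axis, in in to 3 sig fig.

Treat the section as a set of non-overlapping primitives; coordinates are from the bounding-box lower-left.
Bottom plate: 10 × 1.2, A = 12 in², y = 0.6 in, Ī = 1.44 in⁴.
Web plate: 0.5 × 11.6, A = 5.8 in², y = 7 in, Ī = 65.037 in⁴.
Top plate: 2.8 × 0.65, A = 1.82 in², y = 13.125 in, Ī = 0.064079 in⁴.
Centroid: ȳ = ΣA·y / ΣA = 3.6538 in.
Transfer each piece to the horizontal centroidal axis using Ī + A·d² with d = y − 3.6538:
  bottom plate: d = -3.0538 in → contributes +113.35 in⁴
  web plate: d = 3.3462 in → contributes +129.98 in⁴
  top plate: d = 9.4712 in → contributes +163.32 in⁴
Total I = 406.65 in⁴.
Radius of gyration: k = √(I/A) = √(406.65 / 19.62) = 4.5526 in.

k_x ≈ 4.55 in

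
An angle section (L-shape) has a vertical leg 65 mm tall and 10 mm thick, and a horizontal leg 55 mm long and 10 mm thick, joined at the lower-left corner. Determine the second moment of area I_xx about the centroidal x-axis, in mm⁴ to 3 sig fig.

Break the section into simple shapes (no overlaps), measuring from the bottom-left corner of the bounding box.
Vertical leg: 10 × 65, A = 650 mm², y = 32.5 mm, Ī = 228 854 mm⁴.
Horizontal leg (remainder): 45 × 10, A = 450 mm², y = 5 mm, Ī = 3 750 mm⁴.
Centroid: ȳ = ΣA·y / ΣA = 21.25 mm.
Transfer each piece to the centroidal x-axis using Ī + A·d² with d = y − 21.25:
  vertical leg: d = 11.25 mm → contributes +311 120 mm⁴
  horizontal leg (remainder): d = -16.25 mm → contributes +122 578 mm⁴
Total I = 433 698 mm⁴.

I_xx ≈ 4.34 × 10⁵ mm⁴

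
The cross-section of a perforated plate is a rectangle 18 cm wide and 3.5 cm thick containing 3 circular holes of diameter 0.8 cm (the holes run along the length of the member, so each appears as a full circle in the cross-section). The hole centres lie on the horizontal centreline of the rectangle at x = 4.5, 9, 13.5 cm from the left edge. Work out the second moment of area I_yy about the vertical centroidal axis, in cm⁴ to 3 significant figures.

I_yy ≈ 1680 cm⁴

Decompose the section into non-overlapping parts with the origin at the bottom-left of its bounding rectangle.
Plate: 18 × 3.5, A = 63 cm², x = 9 cm, Ī = 1 701 cm⁴.
Hole 1 (subtracted): ⌀0.8, A = 0.50265 cm², x = 4.5 cm, Ī = 0.020106 cm⁴.
Hole 2 (subtracted): ⌀0.8, A = 0.50265 cm², x = 9 cm, Ī = 0.020106 cm⁴.
Hole 3 (subtracted): ⌀0.8, A = 0.50265 cm², x = 13.5 cm, Ī = 0.020106 cm⁴.
By symmetry the centroid is at mid-width, x̄ = 9 cm.
Transfer each piece to the vertical centroidal axis using Ī + A·d² with d = x − 9:
  plate: d = 0 cm → contributes +1 701 cm⁴
  hole 1: d = -4.5 cm → contributes −10.199 cm⁴
  hole 2: d = 0 cm → contributes −0.020106 cm⁴
  hole 3: d = 4.5 cm → contributes −10.199 cm⁴
Total I = 1680.6 cm⁴.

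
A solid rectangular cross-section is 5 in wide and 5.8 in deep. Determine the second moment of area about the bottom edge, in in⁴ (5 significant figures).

The section: 5 × 5.8, A = 29 in², y = 2.9 in, Ī = 81.29667 in⁴.
Transfer it to the bottom edge using Ī + A·d² with d = y − 0:
  the section: d = 2.9 in → contributes +325.1867 in⁴
Total I = 325.1867 in⁴.

I_base ≈ 325.19 in⁴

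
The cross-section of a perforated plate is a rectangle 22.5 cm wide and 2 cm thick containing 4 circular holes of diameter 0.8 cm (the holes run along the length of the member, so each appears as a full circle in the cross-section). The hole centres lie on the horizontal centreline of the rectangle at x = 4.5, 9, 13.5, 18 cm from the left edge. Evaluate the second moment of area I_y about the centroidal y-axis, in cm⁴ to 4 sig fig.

I_y ≈ 1847 cm⁴

Treat the section as a set of non-overlapping primitives; coordinates are from the bounding-box lower-left.
Plate: 22.5 × 2, A = 45 cm², x = 11.25 cm, Ī = 1898.44 cm⁴.
Hole 1 (subtracted): ⌀0.8, A = 0.502655 cm², x = 4.5 cm, Ī = 0.0201062 cm⁴.
Hole 2 (subtracted): ⌀0.8, A = 0.502655 cm², x = 9 cm, Ī = 0.0201062 cm⁴.
Hole 3 (subtracted): ⌀0.8, A = 0.502655 cm², x = 13.5 cm, Ī = 0.0201062 cm⁴.
Hole 4 (subtracted): ⌀0.8, A = 0.502655 cm², x = 18 cm, Ī = 0.0201062 cm⁴.
By symmetry the centroid is at mid-width, x̄ = 11.25 cm.
Transfer each piece to the centroidal y-axis using Ī + A·d² with d = x − 11.25:
  plate: d = 0 cm → contributes +1898.44 cm⁴
  hole 1: d = -6.75 cm → contributes −22.9223 cm⁴
  hole 2: d = -2.25 cm → contributes −2.5648 cm⁴
  hole 3: d = 2.25 cm → contributes −2.5648 cm⁴
  hole 4: d = 6.75 cm → contributes −22.9223 cm⁴
Total I = 1847.46 cm⁴.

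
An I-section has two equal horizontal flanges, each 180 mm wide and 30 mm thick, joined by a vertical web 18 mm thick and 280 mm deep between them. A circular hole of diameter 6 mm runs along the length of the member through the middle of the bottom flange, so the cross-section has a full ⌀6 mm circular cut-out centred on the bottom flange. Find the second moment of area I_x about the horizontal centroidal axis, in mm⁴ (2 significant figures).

I_x ≈ 2.9 × 10⁸ mm⁴

Split into non-overlapping primitives; take the origin at the lower-left of the bounding box.
Bottom flange: 180 × 30, A = 5 400 mm², y = 15 mm, Ī = 405 000 mm⁴.
Web: 18 × 280, A = 5 040 mm², y = 170 mm, Ī = 32 928 000 mm⁴.
Top flange: 180 × 30, A = 5 400 mm², y = 325 mm, Ī = 405 000 mm⁴.
Hole (subtracted): ⌀6, A = 28.27 mm², y = 15 mm, Ī = 63.62 mm⁴.
Centroid: ȳ = ΣA·y / ΣA = 170.3 mm.
Transfer each piece to the horizontal centroidal axis using Ī + A·d² with d = y − 170.3:
  bottom flange: d = -155.3 mm → contributes +130 604 396 mm⁴
  web: d = -0.2772 mm → contributes +32 928 387 mm⁴
  top flange: d = 154.7 mm → contributes +129 676 434 mm⁴
  hole: d = -155.3 mm → contributes −681 786 mm⁴
Total I = 292 527 431 mm⁴.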